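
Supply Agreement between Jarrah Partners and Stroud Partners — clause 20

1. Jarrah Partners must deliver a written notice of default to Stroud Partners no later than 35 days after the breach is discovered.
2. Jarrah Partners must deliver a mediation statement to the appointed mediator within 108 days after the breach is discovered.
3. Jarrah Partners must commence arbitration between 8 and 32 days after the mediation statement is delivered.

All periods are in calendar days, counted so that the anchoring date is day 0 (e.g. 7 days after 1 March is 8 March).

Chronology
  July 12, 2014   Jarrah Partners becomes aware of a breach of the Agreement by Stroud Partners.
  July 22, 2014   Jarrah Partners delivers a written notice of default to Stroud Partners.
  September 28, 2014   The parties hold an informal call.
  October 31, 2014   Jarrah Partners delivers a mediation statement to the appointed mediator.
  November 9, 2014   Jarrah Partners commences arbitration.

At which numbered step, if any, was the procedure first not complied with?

Step 2

Step 1: 35 days after July 12, 2014 (when the breach is discovered) is August 16, 2014; done July 22, 2014 — timely.
Step 2: 108 days after July 12, 2014 (when the breach is discovered) is October 28, 2014; done October 31, 2014 — 3 days late.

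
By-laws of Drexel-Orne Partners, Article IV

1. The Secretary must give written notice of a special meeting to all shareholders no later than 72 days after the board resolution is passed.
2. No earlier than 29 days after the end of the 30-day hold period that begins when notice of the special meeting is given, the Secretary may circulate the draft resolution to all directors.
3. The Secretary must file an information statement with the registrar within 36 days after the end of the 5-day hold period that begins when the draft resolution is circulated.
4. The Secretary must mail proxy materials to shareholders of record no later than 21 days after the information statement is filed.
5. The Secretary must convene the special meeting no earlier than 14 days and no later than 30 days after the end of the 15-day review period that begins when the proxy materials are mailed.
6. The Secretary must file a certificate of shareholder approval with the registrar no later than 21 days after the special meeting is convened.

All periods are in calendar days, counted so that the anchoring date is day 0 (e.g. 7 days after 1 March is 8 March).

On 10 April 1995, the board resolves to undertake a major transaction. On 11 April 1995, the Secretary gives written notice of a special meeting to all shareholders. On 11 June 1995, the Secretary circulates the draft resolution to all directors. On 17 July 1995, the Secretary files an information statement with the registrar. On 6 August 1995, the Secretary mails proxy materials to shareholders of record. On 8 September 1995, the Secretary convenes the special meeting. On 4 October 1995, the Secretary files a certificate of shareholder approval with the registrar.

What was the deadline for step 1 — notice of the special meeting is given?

21 June 1995

Step 1 runs from 10 April 1995, when the board resolution is passed. 72 days after 10 April 1995 is 21 June 1995.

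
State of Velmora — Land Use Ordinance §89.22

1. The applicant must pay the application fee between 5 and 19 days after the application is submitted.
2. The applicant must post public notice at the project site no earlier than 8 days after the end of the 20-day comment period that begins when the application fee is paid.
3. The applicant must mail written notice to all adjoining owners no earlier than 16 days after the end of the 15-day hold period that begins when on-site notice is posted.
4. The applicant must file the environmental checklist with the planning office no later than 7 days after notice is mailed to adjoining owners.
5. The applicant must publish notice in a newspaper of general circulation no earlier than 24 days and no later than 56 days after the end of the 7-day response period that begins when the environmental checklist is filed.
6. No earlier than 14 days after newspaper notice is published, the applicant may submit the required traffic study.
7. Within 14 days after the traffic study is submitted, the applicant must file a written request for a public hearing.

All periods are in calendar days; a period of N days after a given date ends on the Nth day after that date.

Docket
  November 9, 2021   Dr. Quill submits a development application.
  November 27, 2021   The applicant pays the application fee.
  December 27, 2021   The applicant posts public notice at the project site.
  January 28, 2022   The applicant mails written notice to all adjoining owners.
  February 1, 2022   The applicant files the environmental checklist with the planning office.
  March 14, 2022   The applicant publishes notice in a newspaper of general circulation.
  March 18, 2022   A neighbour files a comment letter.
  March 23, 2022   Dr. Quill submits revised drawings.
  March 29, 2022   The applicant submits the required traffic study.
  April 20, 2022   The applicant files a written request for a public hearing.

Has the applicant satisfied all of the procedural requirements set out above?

Step 1 — 5 and 19 days from November 9, 2021 (when the application is submitted) are November 14, 2021 and November 28, 2021 respectively; done November 27, 2021, which is between those dates.
Step 2 — must wait 8 days from December 17, 2021 (end of the 20-day comment period, which began when the application fee is paid on November 27, 2021), so not before December 25, 2021; done December 27, 2021 — permitted.
Step 3 — must wait 16 days from January 11, 2022 (end of the 15-day hold period, which began when on-site notice is posted on December 27, 2021), so not before January 27, 2022; done January 28, 2022 — permitted.
Step 4 — counting 7 days from January 28, 2022 (when notice is mailed to adjoining owners) gives a deadline of February 4, 2022; February 1, 2022 is within that limit.
Step 5 — 24 and 56 days from February 8, 2022 (end of the 7-day response period, which began when the environmental checklist is filed on February 1, 2022) are March 4, 2022 and April 5, 2022 respectively; done March 14, 2022 — within the window.
Step 6 — must wait 14 days from March 14, 2022 (when newspaper notice is published), so not before March 28, 2022; March 29, 2022 is on or after that date.
Step 7 — counting 14 days from March 29, 2022 (when the traffic study is submitted) gives a deadline of April 12, 2022; done April 20, 2022 — 8 days late.
The procedure was therefore not followed at step 7.

No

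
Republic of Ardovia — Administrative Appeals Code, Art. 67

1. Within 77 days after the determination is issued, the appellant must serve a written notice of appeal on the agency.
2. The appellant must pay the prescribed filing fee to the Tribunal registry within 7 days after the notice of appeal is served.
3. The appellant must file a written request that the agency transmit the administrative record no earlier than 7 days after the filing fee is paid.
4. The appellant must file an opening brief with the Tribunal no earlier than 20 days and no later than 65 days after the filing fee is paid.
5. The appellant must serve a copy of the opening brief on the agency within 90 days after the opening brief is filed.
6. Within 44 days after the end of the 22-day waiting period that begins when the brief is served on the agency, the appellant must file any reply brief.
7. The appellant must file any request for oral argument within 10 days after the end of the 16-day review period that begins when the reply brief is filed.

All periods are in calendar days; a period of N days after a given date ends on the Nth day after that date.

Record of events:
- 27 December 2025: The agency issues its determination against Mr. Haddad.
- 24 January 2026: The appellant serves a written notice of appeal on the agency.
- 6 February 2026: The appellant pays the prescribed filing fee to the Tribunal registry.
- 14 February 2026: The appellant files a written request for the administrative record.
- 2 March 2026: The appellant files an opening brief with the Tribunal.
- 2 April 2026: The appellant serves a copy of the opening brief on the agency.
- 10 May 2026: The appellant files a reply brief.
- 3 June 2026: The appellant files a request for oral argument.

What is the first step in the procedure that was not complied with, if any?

Step 2

Step 1: 77 days after 27 December 2025 (when the determination is issued) is 14 March 2026; completed 24 January 2026, before the deadline.
Step 2: 7 days after 24 January 2026 (when the notice of appeal is served) is 31 January 2026; 6 February 2026 misses that deadline by 6 days.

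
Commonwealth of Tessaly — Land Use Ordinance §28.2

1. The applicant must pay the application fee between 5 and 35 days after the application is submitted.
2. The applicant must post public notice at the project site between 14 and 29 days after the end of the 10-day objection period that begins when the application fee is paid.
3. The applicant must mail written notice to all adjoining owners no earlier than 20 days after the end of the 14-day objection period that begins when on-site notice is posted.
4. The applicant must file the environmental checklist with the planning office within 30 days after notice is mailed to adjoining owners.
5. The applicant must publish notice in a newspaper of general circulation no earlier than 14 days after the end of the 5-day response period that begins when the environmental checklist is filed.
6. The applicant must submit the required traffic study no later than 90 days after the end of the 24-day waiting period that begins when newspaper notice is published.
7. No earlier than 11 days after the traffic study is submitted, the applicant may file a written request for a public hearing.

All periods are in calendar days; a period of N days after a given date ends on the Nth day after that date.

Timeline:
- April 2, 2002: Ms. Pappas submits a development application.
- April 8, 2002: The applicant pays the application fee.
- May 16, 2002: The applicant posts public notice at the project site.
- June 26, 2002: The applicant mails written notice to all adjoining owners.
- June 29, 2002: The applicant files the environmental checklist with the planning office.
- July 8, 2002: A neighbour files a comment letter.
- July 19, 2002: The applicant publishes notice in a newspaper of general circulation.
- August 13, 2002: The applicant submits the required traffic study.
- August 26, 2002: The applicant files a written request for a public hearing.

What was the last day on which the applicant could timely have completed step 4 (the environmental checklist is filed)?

July 26, 2002

Step 4 runs from June 26, 2002, when notice is mailed to adjoining owners. 30 days after June 26, 2002 is July 26, 2002.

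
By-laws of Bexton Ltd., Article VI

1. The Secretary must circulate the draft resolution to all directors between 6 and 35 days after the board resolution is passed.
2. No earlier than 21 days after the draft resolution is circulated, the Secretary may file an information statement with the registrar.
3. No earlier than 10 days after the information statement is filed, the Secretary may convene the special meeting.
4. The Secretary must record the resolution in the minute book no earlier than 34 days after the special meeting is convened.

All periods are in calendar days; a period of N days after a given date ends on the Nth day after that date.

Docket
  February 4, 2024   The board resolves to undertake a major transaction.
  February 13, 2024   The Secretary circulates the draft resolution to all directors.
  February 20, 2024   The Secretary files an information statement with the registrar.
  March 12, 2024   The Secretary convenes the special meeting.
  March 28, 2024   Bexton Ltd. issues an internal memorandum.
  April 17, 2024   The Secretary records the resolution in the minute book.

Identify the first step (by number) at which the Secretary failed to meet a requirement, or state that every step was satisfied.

Step 2

(1) the permitted window runs from February 4, 2024 + 6 = February 10, 2024 to February 4, 2024 + 35 = March 10, 2024; February 13, 2024 falls inside that range.
(2) permitted from February 13, 2024 + 21 days = March 5, 2024 onward; acted on February 20, 2024, 14 days prematurely.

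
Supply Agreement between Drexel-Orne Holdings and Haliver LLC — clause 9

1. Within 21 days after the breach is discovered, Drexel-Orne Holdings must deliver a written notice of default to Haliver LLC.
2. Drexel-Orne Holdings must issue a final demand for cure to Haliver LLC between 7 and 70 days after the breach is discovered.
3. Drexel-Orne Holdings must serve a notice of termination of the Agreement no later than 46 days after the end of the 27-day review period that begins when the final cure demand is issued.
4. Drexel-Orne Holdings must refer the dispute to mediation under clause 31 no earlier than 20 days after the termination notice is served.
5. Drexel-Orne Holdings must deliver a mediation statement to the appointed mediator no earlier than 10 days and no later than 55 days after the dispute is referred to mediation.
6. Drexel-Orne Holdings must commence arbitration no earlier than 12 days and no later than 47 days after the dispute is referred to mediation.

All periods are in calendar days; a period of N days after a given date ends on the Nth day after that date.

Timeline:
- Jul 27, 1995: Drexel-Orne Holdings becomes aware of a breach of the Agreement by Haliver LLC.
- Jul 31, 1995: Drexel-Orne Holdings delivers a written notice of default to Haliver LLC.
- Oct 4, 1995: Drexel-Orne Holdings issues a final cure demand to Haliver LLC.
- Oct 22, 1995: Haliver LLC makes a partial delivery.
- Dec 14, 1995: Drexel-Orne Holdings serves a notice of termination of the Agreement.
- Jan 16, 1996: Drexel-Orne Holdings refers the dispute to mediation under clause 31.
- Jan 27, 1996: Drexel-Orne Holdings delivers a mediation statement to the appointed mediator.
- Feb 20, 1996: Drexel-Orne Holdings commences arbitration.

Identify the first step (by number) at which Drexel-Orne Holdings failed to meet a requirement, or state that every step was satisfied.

None — every step was satisfied

(1) due by Jul 27, 1995 + 21 days = Aug 17, 1995; Jul 31, 1995 is within that limit.
(2) the permitted window runs from Jul 27, 1995 + 7 = Aug 3, 1995 to Jul 27, 1995 + 70 = Oct 5, 1995; Oct 4, 1995 falls inside that range.
(3) due by Oct 31, 1995 + 46 days = Dec 16, 1995; done Dec 14, 1995 — timely.
(4) permitted from Dec 14, 1995 + 20 days = Jan 3, 1996 onward; Jan 16, 1996 is on or after that date.
(5) the permitted window runs from Jan 16, 1996 + 10 = Jan 26, 1996 to Jan 16, 1996 + 55 = Mar 11, 1996; done Jan 27, 1996, which is between those dates.
(6) the permitted window runs from Jan 16, 1996 + 12 = Jan 28, 1996 to Jan 16, 1996 + 47 = Mar 3, 1996; Feb 20, 1996 falls inside that range.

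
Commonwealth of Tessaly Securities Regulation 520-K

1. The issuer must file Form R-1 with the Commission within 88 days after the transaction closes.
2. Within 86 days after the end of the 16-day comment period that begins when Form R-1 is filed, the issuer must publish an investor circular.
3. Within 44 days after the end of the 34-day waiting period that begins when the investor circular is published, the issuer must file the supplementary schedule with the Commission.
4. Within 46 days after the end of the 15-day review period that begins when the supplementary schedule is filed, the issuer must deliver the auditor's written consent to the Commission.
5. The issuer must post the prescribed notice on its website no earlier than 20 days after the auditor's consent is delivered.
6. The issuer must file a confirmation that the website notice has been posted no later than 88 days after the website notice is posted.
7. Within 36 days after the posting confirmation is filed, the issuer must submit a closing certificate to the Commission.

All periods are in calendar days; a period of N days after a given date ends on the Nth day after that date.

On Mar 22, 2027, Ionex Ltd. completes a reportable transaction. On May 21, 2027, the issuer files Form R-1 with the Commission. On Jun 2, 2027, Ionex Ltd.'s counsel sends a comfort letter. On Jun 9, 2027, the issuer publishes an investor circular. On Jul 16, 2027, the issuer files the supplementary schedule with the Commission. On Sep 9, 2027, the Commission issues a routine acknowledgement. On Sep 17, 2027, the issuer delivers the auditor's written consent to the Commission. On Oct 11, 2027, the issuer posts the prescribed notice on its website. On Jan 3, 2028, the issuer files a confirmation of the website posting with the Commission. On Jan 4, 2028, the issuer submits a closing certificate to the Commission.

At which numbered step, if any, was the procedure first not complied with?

Step 4

Step 1 — counting 88 days from Mar 22, 2027 (when the transaction closes) gives a deadline of Jun 18, 2027; completed May 21, 2027, before the deadline.
Step 2 — counting 86 days from Jun 6, 2027 (end of the 16-day comment period, which began when Form R-1 is filed on May 21, 2027) gives a deadline of Aug 31, 2027; done Jun 9, 2027 — timely.
Step 3 — counting 44 days from Jul 13, 2027 (end of the 34-day waiting period, which began when the investor circular is published on Jun 9, 2027) gives a deadline of Aug 26, 2027; completed Jul 16, 2027, before the deadline.
Step 4 — counting 46 days from Jul 31, 2027 (end of the 15-day review period, which began when the supplementary schedule is filed on Jul 16, 2027) gives a deadline of Sep 15, 2027; Sep 17, 2027 misses that deadline by 2 days.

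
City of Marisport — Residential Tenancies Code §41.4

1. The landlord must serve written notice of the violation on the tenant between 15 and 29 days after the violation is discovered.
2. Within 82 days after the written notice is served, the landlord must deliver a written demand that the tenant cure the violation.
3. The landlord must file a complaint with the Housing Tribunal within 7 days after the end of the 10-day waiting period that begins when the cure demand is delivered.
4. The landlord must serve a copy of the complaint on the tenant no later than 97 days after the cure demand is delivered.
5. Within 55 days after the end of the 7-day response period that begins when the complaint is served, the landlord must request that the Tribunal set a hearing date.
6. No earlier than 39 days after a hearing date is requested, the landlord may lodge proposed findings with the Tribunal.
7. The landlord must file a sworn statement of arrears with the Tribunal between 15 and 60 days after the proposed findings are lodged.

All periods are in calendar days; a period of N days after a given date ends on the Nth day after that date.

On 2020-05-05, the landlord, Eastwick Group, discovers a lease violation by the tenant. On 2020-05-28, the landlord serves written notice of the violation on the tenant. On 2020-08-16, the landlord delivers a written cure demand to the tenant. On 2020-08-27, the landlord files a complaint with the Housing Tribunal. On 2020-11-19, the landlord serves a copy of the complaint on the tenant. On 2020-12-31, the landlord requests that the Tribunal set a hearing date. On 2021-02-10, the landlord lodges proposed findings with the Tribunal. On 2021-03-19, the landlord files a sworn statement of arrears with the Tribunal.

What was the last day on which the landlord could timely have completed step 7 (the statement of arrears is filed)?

Step 7 runs from 2021-02-10, when the proposed findings are lodged. The window is 15–60 days after 2021-02-10; it closes on 2021-04-11.

2021-04-11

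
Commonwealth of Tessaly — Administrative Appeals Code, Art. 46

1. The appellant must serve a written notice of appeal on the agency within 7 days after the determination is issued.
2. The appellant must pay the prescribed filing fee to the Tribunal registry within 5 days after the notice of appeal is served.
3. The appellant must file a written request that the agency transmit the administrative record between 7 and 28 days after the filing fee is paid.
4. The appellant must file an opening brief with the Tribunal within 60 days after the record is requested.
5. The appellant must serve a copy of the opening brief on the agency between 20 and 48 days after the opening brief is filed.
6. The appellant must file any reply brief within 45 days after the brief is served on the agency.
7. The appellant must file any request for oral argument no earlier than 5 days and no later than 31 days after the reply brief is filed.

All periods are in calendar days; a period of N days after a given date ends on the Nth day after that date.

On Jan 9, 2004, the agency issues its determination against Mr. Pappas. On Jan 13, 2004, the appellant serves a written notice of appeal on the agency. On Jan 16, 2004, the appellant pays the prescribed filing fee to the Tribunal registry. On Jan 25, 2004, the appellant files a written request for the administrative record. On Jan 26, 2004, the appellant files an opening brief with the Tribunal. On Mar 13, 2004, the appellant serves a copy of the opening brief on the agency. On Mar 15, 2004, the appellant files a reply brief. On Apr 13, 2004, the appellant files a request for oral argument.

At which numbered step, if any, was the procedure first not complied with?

None — every step was satisfied

(1) due by Jan 9, 2004 + 7 days = Jan 16, 2004; Jan 13, 2004 is within that limit.
(2) due by Jan 13, 2004 + 5 days = Jan 18, 2004; Jan 16, 2004 is within that limit.
(3) the permitted window runs from Jan 16, 2004 + 7 = Jan 23, 2004 to Jan 16, 2004 + 28 = Feb 13, 2004; done Jan 25, 2004, which is between those dates.
(4) due by Jan 25, 2004 + 60 days = Mar 25, 2004; completed Jan 26, 2004, before the deadline.
(5) the permitted window runs from Jan 26, 2004 + 20 = Feb 15, 2004 to Jan 26, 2004 + 48 = Mar 14, 2004; done Mar 13, 2004 — within the window.
(6) due by Mar 13, 2004 + 45 days = Apr 27, 2004; completed Mar 15, 2004, before the deadline.
(7) the permitted window runs from Mar 15, 2004 + 5 = Mar 20, 2004 to Mar 15, 2004 + 31 = Apr 15, 2004; Apr 13, 2004 falls inside that range.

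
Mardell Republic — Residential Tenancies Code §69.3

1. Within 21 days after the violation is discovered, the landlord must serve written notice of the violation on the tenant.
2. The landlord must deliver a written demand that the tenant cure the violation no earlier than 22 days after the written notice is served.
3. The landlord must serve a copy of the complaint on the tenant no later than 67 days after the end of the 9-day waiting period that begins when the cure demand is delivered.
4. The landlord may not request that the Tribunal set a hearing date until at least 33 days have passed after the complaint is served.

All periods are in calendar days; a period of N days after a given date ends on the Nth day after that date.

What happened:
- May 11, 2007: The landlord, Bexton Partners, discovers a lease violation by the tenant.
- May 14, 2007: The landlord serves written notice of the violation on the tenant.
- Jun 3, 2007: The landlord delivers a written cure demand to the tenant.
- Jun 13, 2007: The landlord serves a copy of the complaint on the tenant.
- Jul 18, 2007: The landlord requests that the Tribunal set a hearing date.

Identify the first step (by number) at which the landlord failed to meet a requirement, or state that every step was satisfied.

Step 2

(1) due by May 11, 2007 + 21 days = Jun 1, 2007; May 14, 2007 is within that limit.
(2) permitted from May 14, 2007 + 22 days = Jun 5, 2007 onward; acted on Jun 3, 2007, 2 days prematurely.
The procedure was therefore not followed at step 2.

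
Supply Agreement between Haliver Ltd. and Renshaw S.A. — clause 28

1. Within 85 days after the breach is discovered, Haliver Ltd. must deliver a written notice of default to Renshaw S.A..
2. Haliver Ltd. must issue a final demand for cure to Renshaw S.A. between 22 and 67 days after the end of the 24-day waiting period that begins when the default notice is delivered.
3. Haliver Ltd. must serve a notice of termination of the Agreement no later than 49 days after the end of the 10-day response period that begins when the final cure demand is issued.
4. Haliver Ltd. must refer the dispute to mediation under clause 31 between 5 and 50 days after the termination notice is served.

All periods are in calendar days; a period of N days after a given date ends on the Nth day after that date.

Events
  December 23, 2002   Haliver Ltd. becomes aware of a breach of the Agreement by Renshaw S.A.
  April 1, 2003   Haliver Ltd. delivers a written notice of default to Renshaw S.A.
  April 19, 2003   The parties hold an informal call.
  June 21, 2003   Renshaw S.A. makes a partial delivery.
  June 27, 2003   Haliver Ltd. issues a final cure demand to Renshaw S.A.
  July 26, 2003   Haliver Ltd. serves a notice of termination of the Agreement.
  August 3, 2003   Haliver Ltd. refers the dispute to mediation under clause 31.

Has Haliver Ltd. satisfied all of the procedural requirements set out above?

No

(1) due by December 23, 2002 + 85 days = March 18, 2003; April 1, 2003 misses that deadline by 14 days.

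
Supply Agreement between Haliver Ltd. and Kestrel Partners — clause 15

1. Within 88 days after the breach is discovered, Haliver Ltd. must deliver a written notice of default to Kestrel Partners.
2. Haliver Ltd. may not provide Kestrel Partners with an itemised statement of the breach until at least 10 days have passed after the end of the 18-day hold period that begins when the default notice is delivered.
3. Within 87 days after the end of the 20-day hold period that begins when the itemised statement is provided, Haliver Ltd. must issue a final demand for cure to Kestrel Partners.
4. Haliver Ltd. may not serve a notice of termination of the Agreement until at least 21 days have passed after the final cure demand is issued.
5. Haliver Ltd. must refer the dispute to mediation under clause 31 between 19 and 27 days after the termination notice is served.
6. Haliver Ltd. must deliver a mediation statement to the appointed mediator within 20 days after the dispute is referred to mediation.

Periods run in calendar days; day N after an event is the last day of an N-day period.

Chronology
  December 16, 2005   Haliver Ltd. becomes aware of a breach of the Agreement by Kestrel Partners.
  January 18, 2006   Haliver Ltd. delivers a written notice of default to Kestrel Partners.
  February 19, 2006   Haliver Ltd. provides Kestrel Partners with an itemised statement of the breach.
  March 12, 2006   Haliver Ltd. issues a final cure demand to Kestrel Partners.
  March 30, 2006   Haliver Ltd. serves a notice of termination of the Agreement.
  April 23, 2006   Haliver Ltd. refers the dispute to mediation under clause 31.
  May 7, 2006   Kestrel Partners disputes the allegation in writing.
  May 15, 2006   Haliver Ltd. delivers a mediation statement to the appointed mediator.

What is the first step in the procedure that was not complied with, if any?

Step 1: 88 days after December 16, 2005 (when the breach is discovered) is March 14, 2006; completed January 18, 2006, before the deadline.
Step 2: the earliest permitted date is 10 days after February 5, 2006 (end of the 18-day hold period, which began when the default notice is delivered on January 18, 2006), i.e. February 15, 2006; done February 19, 2006 — permitted.
Step 3: 87 days after March 11, 2006 (end of the 20-day hold period, which began when the itemised statement is provided on February 19, 2006) is June 6, 2006; completed March 12, 2006, before the deadline.
Step 4: the earliest permitted date is 21 days after March 12, 2006 (when the final cure demand is issued), i.e. April 2, 2006; March 30, 2006 is 3 days before the earliest permitted date.

Step 4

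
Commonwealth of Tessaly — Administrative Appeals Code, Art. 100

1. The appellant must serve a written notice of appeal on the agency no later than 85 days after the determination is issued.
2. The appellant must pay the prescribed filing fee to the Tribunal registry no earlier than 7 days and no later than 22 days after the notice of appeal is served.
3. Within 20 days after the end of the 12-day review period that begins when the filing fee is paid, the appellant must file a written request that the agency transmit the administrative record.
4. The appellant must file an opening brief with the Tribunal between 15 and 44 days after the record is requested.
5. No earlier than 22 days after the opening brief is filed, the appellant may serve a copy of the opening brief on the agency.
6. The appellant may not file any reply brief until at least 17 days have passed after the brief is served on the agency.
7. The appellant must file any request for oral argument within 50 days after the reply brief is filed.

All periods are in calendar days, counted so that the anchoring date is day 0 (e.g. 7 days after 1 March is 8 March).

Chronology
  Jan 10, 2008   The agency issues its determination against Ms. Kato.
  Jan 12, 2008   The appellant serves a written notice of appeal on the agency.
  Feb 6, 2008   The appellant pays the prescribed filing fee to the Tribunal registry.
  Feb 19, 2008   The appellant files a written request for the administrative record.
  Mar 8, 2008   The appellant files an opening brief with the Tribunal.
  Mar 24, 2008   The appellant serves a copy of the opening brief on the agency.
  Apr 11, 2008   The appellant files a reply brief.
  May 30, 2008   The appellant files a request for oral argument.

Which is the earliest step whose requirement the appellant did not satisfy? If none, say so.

Step 2

Step 1 — counting 85 days from Jan 10, 2008 (when the determination is issued) gives a deadline of Apr 4, 2008; Jan 12, 2008 is within that limit.
Step 2 — 7 and 22 days from Jan 12, 2008 (when the notice of appeal is served) are Jan 19, 2008 and Feb 3, 2008 respectively; Feb 6, 2008 is 3 days past the end of the window.
The analysis stops there.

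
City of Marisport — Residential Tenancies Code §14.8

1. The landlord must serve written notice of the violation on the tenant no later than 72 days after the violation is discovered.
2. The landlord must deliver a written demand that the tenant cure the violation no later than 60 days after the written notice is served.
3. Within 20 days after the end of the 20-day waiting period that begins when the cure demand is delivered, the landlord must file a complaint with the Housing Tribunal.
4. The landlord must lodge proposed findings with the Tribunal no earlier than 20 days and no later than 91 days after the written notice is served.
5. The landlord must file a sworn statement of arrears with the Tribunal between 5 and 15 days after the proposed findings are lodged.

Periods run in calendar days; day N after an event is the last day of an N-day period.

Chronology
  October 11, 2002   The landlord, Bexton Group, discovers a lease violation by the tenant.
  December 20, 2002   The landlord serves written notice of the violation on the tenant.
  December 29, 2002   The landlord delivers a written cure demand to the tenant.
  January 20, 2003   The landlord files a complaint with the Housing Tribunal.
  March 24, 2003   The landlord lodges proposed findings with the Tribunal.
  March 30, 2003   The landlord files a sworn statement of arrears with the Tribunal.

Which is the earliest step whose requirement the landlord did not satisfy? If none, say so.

(1) due by October 11, 2002 + 72 days = December 22, 2002; done December 20, 2002 — timely.
(2) due by December 20, 2002 + 60 days = February 18, 2003; completed December 29, 2002, before the deadline.
(3) due by January 18, 2003 + 20 days = February 7, 2003; done January 20, 2003 — timely.
(4) the permitted window runs from December 20, 2002 + 20 = January 9, 2003 to December 20, 2002 + 91 = March 21, 2003; March 24, 2003 is 3 days past the end of the window.
Later steps need not be reached.

Step 4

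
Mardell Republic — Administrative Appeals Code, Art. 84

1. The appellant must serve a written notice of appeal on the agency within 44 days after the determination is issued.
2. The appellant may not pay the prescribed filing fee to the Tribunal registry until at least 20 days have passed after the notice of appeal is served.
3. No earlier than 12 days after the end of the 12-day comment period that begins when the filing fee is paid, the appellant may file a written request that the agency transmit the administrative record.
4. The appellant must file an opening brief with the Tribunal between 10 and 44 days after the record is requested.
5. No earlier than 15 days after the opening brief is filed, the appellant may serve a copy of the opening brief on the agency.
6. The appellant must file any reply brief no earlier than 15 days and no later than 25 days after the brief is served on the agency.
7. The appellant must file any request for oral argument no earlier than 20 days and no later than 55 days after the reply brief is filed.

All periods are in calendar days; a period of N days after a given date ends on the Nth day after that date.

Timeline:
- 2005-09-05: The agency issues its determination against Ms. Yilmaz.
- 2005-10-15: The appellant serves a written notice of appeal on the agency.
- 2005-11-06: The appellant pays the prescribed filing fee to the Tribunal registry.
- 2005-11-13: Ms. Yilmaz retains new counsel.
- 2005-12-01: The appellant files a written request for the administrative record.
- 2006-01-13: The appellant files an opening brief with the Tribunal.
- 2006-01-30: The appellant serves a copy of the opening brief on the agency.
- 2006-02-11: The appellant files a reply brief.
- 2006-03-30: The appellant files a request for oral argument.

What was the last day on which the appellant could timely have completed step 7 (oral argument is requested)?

Step 7 runs from 2006-02-11, when the reply brief is filed. The window is 20–55 days after 2006-02-11; it closes on 2006-04-07.

2006-04-07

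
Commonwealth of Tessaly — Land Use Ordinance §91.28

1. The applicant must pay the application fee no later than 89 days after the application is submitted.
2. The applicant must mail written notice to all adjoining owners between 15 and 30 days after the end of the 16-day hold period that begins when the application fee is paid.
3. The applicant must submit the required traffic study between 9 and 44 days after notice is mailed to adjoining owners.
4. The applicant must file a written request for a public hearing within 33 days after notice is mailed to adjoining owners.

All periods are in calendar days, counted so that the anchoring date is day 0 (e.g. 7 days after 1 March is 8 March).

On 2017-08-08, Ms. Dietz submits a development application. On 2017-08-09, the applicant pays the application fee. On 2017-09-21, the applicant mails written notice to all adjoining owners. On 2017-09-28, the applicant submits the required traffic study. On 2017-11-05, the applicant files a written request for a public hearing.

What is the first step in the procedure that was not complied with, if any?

Step 3

Step 1 — counting 89 days from 2017-08-08 (when the application is submitted) gives a deadline of 2017-11-05; completed 2017-08-09, before the deadline.
Step 2 — 15 and 30 days from 2017-08-25 (end of the 16-day hold period, which began when the application fee is paid on 2017-08-09) are 2017-09-09 and 2017-09-24 respectively; done 2017-09-21 — within the window.
Step 3 — 9 and 44 days from 2017-09-21 (when notice is mailed to adjoining owners) are 2017-09-30 and 2017-11-04 respectively; done 2017-09-28 — 2 days before the window opened.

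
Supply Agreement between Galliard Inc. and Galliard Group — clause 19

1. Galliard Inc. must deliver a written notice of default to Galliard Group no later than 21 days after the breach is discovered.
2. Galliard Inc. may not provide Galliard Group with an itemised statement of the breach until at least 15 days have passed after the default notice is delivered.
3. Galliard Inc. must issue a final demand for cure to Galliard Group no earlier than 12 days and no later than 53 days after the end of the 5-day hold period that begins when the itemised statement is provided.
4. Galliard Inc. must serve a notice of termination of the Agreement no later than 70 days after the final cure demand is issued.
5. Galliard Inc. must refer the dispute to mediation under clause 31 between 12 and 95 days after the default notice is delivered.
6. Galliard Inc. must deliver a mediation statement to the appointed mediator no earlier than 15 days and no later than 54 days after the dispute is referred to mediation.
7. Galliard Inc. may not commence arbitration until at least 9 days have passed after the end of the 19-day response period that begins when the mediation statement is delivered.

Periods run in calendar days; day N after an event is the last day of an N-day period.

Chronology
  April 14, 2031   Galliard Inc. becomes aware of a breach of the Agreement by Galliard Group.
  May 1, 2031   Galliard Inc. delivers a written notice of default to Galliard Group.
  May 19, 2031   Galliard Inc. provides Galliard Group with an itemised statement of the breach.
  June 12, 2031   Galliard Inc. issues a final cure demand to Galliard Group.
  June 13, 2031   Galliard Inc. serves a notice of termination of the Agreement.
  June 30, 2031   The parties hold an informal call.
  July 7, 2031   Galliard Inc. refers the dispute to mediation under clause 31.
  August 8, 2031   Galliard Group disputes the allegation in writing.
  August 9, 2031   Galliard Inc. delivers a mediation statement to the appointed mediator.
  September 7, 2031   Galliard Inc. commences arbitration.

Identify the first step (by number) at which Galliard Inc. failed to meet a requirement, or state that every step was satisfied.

Step 1: 21 days after April 14, 2031 (when the breach is discovered) is May 5, 2031; done May 1, 2031 — timely.
Step 2: the earliest permitted date is 15 days after May 1, 2031 (when the default notice is delivered), i.e. May 16, 2031; done May 19, 2031 — permitted.
Step 3: the window is 12–53 days after May 24, 2031 (end of the 5-day hold period, which began when the itemised statement is provided on May 19, 2031), so June 5, 2031 through July 16, 2031; done June 12, 2031, which is between those dates.
Step 4: 70 days after June 12, 2031 (when the final cure demand is issued) is August 21, 2031; June 13, 2031 is within that limit.
Step 5: the window is 12–95 days after May 1, 2031 (when the default notice is delivered), so May 13, 2031 through August 4, 2031; July 7, 2031 falls inside that range.
Step 6: the window is 15–54 days after July 7, 2031 (when the dispute is referred to mediation), so July 22, 2031 through August 30, 2031; done August 9, 2031 — within the window.
Step 7: the earliest permitted date is 9 days after August 28, 2031 (end of the 19-day response period, which began when the mediation statement is delivered on August 9, 2031), i.e. September 6, 2031; done September 7, 2031, after the minimum wait.

None — every step was satisfied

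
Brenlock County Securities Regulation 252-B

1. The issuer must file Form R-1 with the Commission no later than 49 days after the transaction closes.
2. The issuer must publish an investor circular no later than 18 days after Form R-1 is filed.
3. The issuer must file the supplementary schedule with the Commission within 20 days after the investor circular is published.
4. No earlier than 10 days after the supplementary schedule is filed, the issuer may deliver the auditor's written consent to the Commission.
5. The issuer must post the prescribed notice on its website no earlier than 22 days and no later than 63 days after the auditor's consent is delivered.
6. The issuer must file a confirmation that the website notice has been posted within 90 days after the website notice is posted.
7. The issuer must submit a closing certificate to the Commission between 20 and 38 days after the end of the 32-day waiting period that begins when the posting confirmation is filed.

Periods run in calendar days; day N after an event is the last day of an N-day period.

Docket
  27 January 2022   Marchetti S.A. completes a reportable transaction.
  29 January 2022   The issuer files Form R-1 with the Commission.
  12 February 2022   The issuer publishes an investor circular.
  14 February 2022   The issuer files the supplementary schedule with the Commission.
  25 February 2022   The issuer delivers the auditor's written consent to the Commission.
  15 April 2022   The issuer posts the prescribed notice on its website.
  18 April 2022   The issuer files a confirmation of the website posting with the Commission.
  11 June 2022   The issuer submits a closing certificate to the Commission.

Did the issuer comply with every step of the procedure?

Step 1: 49 days after 27 January 2022 (when the transaction closes) is 17 March 2022; 29 January 2022 is within that limit.
Step 2: 18 days after 29 January 2022 (when Form R-1 is filed) is 16 February 2022; done 12 February 2022 — timely.
Step 3: 20 days after 12 February 2022 (when the investor circular is published) is 4 March 2022; completed 14 February 2022, before the deadline.
Step 4: the earliest permitted date is 10 days after 14 February 2022 (when the supplementary schedule is filed), i.e. 24 February 2022; done 25 February 2022 — permitted.
Step 5: the window is 22–63 days after 25 February 2022 (when the auditor's consent is delivered), so 19 March 2022 through 29 April 2022; done 15 April 2022 — within the window.
Step 6: 90 days after 15 April 2022 (when the website notice is posted) is 14 July 2022; 18 April 2022 is within that limit.
Step 7: the window is 20–38 days after 20 May 2022 (end of the 32-day waiting period, which began when the posting confirmation is filed on 18 April 2022), so 9 June 2022 through 27 June 2022; 11 June 2022 falls inside that range.

Yes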